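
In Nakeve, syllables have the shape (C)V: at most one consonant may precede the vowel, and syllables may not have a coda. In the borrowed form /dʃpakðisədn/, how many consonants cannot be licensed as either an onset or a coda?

The consonants /d/, /ʃ/, /k/, /d/, /n/ cannot be parsed into a legal (C)V syllable (no codas are permitted; onsets are limited to one consonant).

5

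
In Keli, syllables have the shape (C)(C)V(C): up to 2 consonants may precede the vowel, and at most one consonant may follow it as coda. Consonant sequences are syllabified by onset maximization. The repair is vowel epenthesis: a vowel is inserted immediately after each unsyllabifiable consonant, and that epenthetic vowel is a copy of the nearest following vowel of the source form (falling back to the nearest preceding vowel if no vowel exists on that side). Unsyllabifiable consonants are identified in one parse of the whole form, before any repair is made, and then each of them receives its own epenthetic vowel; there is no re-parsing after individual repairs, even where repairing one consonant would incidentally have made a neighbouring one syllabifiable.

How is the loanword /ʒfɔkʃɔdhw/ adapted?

ʒfɔkʃɔdhɔwɔ

Syllabifying with onset maximization leaves /h/, /w/ stranded (at most one coda consonant is licensed; onsets may contain at most 2 consonants).
Inserting the epenthetic vowel yields /h/ → /hɔ/, /w/ → /wɔ/.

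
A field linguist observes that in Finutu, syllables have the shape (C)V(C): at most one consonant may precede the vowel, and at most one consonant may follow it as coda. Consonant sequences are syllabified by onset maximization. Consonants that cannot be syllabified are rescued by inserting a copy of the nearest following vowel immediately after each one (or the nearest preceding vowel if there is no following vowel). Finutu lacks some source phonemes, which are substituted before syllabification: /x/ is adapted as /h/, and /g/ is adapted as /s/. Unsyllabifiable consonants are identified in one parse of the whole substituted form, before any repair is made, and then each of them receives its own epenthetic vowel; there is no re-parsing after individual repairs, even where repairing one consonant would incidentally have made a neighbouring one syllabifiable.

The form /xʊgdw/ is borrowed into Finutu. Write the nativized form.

hʊsdʊwʊ

Substitution: /x/ → /h/, /g/ → /s/, giving /hʊsdw/.
The consonants /d/, /w/ cannot be parsed into a legal (C)V(C) syllable (at most one coda consonant is licensed; onsets are limited to one consonant).
Each unlicensed consonant becomes the onset of a new syllable: /d/ → /dʊ/, /w/ → /wʊ/.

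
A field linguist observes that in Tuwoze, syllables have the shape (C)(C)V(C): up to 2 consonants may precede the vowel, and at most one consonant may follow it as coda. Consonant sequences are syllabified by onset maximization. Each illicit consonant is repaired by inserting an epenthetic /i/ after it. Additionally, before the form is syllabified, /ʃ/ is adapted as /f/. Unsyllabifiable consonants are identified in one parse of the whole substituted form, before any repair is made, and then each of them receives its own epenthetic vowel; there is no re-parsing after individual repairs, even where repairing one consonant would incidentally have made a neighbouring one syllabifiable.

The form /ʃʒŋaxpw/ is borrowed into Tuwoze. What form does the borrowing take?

fiʒŋaxpiwi

Substitution: /ʃ/ → /f/, giving /fʒŋaxpw/.
Syllabifying with onset maximization leaves /f/, /p/, /w/ stranded (at most one coda consonant is licensed; onsets may contain at most 2 consonants).
Epenthesis after each stranded consonant: /f/ → /fi/, /p/ → /pi/, /w/ → /wi/.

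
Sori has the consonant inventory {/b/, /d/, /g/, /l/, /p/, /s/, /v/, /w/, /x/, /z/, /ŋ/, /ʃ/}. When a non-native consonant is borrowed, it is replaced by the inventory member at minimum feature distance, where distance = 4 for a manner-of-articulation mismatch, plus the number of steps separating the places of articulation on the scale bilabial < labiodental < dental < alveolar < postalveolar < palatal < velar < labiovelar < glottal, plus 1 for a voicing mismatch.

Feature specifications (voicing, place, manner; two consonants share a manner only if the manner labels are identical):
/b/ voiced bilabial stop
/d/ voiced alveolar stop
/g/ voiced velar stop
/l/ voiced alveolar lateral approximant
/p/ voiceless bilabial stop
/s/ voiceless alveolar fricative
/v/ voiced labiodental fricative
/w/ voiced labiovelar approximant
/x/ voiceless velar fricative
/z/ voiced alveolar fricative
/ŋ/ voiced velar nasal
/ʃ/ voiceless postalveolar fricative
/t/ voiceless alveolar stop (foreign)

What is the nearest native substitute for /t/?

/d/ is closest: same manner (stop), place distance 0 (alveolar→alveolar), voicing differs (+1); total 1. Next closest is /p/ at distance 3.

d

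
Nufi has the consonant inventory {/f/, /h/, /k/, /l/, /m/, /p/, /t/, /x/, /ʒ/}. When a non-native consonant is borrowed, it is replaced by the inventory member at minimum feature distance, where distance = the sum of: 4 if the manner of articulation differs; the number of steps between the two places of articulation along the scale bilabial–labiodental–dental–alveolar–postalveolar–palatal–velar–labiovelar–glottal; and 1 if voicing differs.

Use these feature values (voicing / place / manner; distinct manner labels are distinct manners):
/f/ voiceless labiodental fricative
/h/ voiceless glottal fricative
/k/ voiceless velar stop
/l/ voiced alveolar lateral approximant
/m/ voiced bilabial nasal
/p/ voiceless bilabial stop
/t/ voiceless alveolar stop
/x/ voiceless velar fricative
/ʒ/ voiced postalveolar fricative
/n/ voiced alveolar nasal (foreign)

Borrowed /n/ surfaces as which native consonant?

m

/m/ is closest: same manner (nasal), place distance 3 (alveolar→bilabial), same voicing; total 3. Next closest is /l/ at distance 4.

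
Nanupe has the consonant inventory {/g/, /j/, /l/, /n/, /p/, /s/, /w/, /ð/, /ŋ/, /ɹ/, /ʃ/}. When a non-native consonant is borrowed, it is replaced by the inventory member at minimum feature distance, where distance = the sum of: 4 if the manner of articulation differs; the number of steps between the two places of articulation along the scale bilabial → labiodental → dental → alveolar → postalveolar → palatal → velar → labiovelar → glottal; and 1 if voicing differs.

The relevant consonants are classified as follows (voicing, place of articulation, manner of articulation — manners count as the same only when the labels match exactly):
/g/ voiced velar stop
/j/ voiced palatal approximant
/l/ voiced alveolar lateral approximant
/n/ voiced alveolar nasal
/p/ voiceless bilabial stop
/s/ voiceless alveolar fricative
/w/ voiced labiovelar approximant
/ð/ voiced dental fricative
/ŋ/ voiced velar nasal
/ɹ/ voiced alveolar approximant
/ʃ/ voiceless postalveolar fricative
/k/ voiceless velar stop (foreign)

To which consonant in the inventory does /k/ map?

/g/ is closest: same manner (stop), place distance 0 (velar→velar), voicing differs (+1); total 1. Next closest is /ŋ/ at distance 5.

g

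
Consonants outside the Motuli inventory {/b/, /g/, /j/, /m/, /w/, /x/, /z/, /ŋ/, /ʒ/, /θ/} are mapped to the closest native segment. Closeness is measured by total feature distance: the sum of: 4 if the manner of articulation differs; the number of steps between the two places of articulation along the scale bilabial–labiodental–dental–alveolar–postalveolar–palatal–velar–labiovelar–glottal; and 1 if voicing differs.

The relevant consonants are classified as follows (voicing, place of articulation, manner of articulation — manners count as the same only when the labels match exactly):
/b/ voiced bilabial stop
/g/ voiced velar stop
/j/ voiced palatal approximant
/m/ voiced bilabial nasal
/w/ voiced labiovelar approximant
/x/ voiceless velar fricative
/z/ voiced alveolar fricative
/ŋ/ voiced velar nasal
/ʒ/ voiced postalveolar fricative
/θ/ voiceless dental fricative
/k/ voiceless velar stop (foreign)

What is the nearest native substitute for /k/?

/g/ is closest: same manner (stop), place distance 0 (velar→velar), voicing differs (+1); total 1. Next closest is /x/ at distance 4.

g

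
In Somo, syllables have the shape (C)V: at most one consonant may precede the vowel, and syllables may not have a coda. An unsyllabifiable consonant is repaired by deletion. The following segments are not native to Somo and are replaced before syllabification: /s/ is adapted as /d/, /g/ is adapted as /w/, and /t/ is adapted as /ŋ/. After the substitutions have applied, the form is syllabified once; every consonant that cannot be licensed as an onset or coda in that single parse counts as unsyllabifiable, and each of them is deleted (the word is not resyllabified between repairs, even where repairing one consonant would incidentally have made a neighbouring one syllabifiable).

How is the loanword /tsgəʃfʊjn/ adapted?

wəfʊ

Substitution: /t/ → /ŋ/, /s/ → /d/, /g/ → /w/, giving /ŋdwəʃfʊjn/.
Syllabifying with onset maximization leaves /ŋ/, /d/, /ʃ/, /j/, /n/ stranded (no codas are permitted; onsets are limited to one consonant).
Deletion applies to /ŋ/, /d/, /ʃ/, /j/, /n/.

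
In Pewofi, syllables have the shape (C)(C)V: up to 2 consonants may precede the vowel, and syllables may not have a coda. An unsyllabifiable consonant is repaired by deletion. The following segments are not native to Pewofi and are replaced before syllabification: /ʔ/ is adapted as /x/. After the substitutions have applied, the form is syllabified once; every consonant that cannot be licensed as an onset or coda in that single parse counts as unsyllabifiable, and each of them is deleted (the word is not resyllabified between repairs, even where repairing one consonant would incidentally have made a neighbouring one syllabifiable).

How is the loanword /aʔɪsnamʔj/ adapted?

axɪsna

Substitution: /ʔ/ → /x/, giving /axɪsnamxj/.
Syllabifying with onset maximization leaves /m/, /x/, /j/ stranded (no codas are permitted; onsets may contain at most 2 consonants).
Deleting the stranded consonants removes /m/, /x/, /j/.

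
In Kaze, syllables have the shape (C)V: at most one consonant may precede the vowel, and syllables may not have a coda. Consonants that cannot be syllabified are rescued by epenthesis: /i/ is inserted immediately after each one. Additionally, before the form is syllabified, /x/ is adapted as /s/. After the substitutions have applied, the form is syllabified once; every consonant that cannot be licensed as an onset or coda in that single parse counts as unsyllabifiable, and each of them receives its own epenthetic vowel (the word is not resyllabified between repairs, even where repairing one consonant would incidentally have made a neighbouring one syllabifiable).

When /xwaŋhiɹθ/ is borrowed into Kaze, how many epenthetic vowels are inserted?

4

After substitution the input is /swaŋhiɹθ/.
The unsyllabifiable consonants are /s/, /ŋ/, /ɹ/, /θ/; each receives one epenthetic vowel.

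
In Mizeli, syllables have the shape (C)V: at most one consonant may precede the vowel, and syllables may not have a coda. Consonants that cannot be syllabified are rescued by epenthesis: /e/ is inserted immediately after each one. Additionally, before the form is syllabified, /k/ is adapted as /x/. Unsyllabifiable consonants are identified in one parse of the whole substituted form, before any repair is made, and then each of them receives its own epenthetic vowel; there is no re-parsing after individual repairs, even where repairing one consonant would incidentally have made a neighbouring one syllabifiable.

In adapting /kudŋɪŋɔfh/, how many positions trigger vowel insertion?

3

After substitution the input is /xudŋɪŋɔfh/.
The unsyllabifiable consonants are /d/, /f/, /h/; each receives one epenthetic vowel.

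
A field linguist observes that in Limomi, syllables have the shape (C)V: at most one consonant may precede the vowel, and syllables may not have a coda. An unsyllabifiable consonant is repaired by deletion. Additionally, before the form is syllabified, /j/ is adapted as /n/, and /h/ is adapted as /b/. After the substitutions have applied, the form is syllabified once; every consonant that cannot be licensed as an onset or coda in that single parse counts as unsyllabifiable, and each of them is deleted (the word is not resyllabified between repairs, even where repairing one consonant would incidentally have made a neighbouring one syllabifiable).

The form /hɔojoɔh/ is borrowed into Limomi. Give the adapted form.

Substitution: /h/ → /b/, /j/ → /n/, giving /bɔonoɔb/.
Syllabifying with onset maximization leaves /b/ stranded (no codas are permitted; onsets are limited to one consonant).
Each unlicensed consonant is deleted: /b/.

bɔonoɔ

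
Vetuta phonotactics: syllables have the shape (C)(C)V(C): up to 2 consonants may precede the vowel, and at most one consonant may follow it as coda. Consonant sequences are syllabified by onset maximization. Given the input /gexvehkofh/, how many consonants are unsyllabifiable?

The consonants /h/ cannot be parsed into a legal (C)(C)V(C) syllable (at most one coda consonant is licensed; onsets may contain at most 2 consonants).

1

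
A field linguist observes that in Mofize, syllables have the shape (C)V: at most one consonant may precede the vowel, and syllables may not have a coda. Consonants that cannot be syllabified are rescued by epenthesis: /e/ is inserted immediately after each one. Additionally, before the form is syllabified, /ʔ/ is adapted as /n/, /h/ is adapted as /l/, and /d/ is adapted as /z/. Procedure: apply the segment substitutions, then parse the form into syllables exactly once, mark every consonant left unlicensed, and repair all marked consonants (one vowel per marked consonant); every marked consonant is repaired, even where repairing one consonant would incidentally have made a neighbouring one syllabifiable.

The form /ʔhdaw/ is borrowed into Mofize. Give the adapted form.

nelezawe

Substitution: /ʔ/ → /n/, /h/ → /l/, /d/ → /z/, giving /nlzaw/.
Syllabifying with onset maximization leaves /n/, /l/, /w/ stranded (no codas are permitted; onsets are limited to one consonant).
Inserting the epenthetic vowel yields /n/ → /ne/, /l/ → /le/, /w/ → /we/.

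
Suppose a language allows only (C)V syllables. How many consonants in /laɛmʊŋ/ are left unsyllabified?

1

Syllabifying with onset maximization leaves /ŋ/ stranded (no codas are permitted; onsets are limited to one consonant).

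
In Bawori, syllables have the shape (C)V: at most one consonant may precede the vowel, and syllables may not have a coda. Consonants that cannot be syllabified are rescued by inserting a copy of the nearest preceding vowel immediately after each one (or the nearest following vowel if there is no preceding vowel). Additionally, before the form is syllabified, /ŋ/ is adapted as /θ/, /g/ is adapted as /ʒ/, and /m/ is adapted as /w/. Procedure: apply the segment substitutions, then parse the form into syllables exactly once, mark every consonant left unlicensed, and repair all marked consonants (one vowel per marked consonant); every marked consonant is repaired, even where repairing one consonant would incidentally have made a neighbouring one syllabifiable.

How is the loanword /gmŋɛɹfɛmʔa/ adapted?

ʒɛwɛθɛɹɛfɛwɛʔa

Substitution: /g/ → /ʒ/, /m/ → /w/, /ŋ/ → /θ/, giving /ʒwθɛɹfɛwʔa/.
The consonants /ʒ/, /w/, /ɹ/, /w/ cannot be parsed into a legal (C)V syllable (no codas are permitted; onsets are limited to one consonant).
Each unlicensed consonant becomes the onset of a new syllable: /ʒ/ → /ʒɛ/, /w/ → /wɛ/, /ɹ/ → /ɹɛ/, /w/ → /wɛ/.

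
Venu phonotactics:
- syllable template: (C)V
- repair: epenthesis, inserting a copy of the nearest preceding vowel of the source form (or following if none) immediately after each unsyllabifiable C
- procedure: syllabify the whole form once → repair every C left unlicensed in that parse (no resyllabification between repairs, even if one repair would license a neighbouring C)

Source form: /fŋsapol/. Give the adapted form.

faŋasapolo

Syllabifying with onset maximization leaves /f/, /ŋ/, /l/ stranded (no codas are permitted; onsets are limited to one consonant).
Inserting the epenthetic vowel yields /f/ → /fa/, /ŋ/ → /ŋa/, /l/ → /lo/.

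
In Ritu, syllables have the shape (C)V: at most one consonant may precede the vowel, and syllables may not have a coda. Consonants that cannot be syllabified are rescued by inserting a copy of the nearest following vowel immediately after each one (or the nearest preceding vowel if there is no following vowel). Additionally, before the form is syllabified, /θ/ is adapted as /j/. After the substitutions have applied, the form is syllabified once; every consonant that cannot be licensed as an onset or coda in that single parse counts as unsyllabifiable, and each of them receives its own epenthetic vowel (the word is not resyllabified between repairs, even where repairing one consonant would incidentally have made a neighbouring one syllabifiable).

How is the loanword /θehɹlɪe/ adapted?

Substitution: /θ/ → /j/, giving /jehɹlɪe/.
Under (C)V, the unsyllabifiable consonants are /h/, /ɹ/ (no codas are permitted; onsets are limited to one consonant).
Inserting the epenthetic vowel yields /h/ → /hɪ/, /ɹ/ → /ɹɪ/.

jehɪɹɪlɪe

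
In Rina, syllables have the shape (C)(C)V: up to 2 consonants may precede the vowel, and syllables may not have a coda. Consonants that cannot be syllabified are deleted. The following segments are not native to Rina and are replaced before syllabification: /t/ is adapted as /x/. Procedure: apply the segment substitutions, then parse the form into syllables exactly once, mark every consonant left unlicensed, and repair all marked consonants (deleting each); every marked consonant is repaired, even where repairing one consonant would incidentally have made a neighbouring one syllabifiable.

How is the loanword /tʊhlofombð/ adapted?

xʊhlofo

Substitution: /t/ → /x/, giving /xʊhlofombð/.
The consonants /m/, /b/, /ð/ cannot be parsed into a legal (C)(C)V syllable (no codas are permitted; onsets may contain at most 2 consonants).
Deleting the stranded consonants removes /m/, /b/, /ð/.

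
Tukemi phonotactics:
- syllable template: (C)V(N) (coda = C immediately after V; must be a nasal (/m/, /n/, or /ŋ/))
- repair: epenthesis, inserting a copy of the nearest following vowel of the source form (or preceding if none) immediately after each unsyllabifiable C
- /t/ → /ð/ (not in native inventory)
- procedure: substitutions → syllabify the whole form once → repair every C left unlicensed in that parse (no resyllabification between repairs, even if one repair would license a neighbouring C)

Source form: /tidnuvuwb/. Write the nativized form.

ðidunuvuwubu

Substitution: /t/ → /ð/, giving /ðidnuvuwb/.
Under (C)V(N), the unsyllabifiable consonants are /d/, /w/, /b/ (only a nasal (/m/, /n/, or /ŋ/) is licensed in coda position; onsets are limited to one consonant).
Epenthesis after each stranded consonant: /d/ → /du/, /w/ → /wu/, /b/ → /bu/.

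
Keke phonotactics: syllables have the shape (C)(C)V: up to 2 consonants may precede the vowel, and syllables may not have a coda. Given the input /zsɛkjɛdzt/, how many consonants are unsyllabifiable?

Under (C)(C)V, the unsyllabifiable consonants are /d/, /z/, /t/ (no codas are permitted; onsets may contain at most 2 consonants).

3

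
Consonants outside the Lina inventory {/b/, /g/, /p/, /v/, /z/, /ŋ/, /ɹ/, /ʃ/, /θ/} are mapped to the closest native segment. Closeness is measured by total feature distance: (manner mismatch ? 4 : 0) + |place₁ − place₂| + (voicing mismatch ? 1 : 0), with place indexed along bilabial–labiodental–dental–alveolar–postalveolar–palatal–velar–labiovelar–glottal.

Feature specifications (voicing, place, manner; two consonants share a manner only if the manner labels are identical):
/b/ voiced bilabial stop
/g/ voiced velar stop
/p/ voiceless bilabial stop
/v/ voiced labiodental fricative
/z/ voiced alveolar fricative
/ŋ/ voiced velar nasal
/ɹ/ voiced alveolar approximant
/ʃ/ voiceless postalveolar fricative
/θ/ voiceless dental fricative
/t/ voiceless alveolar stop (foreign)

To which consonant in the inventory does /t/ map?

p

/p/ is closest: same manner (stop), place distance 3 (alveolar→bilabial), same voicing; total 3. Next closest is /b/ at distance 4.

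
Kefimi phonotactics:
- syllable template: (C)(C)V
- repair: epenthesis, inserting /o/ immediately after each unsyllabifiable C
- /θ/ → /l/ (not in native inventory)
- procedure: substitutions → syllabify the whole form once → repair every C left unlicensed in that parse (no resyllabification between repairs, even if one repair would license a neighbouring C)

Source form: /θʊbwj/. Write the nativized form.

lʊbowojo

Substitution: /θ/ → /l/, giving /lʊbwj/.
The consonants /b/, /w/, /j/ cannot be parsed into a legal (C)(C)V syllable (no codas are permitted; onsets may contain at most 2 consonants).
Inserting the epenthetic vowel yields /b/ → /bo/, /w/ → /wo/, /j/ → /jo/.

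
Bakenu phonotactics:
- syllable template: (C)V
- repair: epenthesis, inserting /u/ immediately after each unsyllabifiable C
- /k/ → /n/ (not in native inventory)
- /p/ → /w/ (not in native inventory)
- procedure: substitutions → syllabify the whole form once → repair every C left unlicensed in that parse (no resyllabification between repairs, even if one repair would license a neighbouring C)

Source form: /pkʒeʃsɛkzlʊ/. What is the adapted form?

Substitution: /p/ → /w/, /k/ → /n/, giving /wnʒeʃsɛnzlʊ/.
Under (C)V, the unsyllabifiable consonants are /w/, /n/, /ʃ/, /n/, /z/ (no codas are permitted; onsets are limited to one consonant).
Inserting the epenthetic vowel yields /w/ → /wu/, /n/ → /nu/, /ʃ/ → /ʃu/, /n/ → /nu/, /z/ → /zu/.

wunuʒeʃusɛnuzulʊ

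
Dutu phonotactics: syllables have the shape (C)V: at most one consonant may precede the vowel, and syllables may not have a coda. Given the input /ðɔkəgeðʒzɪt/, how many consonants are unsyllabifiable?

Syllabifying with onset maximization leaves /ð/, /ʒ/, /t/ stranded (no codas are permitted; onsets are limited to one consonant).

3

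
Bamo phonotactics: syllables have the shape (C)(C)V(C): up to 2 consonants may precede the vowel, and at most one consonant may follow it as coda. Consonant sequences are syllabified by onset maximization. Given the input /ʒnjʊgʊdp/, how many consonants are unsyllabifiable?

2

The consonants /ʒ/, /p/ cannot be parsed into a legal (C)(C)V(C) syllable (at most one coda consonant is licensed; onsets may contain at most 2 consonants).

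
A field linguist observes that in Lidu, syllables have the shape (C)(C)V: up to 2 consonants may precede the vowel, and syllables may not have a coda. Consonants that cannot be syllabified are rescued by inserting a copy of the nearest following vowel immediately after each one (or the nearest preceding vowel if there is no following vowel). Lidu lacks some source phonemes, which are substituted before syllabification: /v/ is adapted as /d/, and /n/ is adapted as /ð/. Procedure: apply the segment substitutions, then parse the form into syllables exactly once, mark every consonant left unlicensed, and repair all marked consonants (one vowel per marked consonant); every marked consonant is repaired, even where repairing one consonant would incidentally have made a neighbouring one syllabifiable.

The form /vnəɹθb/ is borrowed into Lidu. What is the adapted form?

dðəɹəθəbə

Substitution: /v/ → /d/, /n/ → /ð/, giving /dðəɹθb/.
The consonants /ɹ/, /θ/, /b/ cannot be parsed into a legal (C)(C)V syllable (no codas are permitted; onsets may contain at most 2 consonants).
Inserting the epenthetic vowel yields /ɹ/ → /ɹə/, /θ/ → /θə/, /b/ → /bə/.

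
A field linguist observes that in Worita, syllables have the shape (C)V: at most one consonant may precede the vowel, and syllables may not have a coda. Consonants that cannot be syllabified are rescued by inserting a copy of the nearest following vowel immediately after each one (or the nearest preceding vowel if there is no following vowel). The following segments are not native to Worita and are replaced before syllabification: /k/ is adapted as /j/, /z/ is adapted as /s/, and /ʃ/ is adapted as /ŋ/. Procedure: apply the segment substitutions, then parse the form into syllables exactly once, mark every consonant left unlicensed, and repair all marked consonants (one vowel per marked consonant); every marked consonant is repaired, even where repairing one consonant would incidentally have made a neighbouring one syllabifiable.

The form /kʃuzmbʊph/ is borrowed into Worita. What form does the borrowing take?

Substitution: /k/ → /j/, /ʃ/ → /ŋ/, /z/ → /s/, giving /jŋusmbʊph/.
Under (C)V, the unsyllabifiable consonants are /j/, /s/, /m/, /p/, /h/ (no codas are permitted; onsets are limited to one consonant).
Inserting the epenthetic vowel yields /j/ → /ju/, /s/ → /sʊ/, /m/ → /mʊ/, /p/ → /pʊ/, /h/ → /hʊ/.

juŋusʊmʊbʊpʊhʊ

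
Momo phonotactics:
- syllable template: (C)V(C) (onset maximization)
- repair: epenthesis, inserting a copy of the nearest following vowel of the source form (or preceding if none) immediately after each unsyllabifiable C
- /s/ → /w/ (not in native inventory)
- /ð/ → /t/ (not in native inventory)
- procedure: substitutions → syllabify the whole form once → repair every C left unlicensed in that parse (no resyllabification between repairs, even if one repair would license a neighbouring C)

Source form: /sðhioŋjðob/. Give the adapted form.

witihioŋjotob

Substitution: /s/ → /w/, /ð/ → /t/, giving /wthioŋjtob/.
The consonants /w/, /t/, /j/ cannot be parsed into a legal (C)V(C) syllable (at most one coda consonant is licensed; onsets are limited to one consonant).
Inserting the epenthetic vowel yields /w/ → /wi/, /t/ → /ti/, /j/ → /jo/.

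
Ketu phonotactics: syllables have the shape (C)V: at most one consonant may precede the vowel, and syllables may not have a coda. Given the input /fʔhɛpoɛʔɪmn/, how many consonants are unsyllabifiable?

Under (C)V, the unsyllabifiable consonants are /f/, /ʔ/, /m/, /n/ (no codas are permitted; onsets are limited to one consonant).

4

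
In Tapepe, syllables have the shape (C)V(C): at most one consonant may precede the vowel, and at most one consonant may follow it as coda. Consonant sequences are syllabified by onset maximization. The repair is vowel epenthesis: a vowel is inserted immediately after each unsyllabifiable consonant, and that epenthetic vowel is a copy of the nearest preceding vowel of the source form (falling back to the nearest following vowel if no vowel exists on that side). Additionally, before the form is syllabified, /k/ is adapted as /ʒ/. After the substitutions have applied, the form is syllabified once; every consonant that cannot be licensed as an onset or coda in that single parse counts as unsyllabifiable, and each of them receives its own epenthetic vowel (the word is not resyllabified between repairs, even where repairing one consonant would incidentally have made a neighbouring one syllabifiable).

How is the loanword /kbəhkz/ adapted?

ʒəbəhʒəzə

Substitution: /k/ → /ʒ/, giving /ʒbəhʒz/.
Under (C)V(C), the unsyllabifiable consonants are /ʒ/, /ʒ/, /z/ (at most one coda consonant is licensed; onsets are limited to one consonant).
Epenthesis after each stranded consonant: /ʒ/ → /ʒə/, /ʒ/ → /ʒə/, /z/ → /zə/.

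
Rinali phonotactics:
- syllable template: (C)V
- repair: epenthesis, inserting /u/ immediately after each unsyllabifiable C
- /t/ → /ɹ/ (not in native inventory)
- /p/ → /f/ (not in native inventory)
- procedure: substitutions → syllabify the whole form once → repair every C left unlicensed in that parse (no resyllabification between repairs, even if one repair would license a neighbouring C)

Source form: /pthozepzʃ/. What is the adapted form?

fuɹuhozefuzuʃu

Substitution: /p/ → /f/, /t/ → /ɹ/, giving /fɹhozefzʃ/.
Syllabifying with onset maximization leaves /f/, /ɹ/, /f/, /z/, /ʃ/ stranded (no codas are permitted; onsets are limited to one consonant).
Epenthesis after each stranded consonant: /f/ → /fu/, /ɹ/ → /ɹu/, /f/ → /fu/, /z/ → /zu/, /ʃ/ → /ʃu/.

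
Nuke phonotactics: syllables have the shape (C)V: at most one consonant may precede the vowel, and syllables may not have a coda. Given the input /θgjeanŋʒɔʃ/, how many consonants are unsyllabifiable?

The consonants /θ/, /g/, /n/, /ŋ/, /ʃ/ cannot be parsed into a legal (C)V syllable (no codas are permitted; onsets are limited to one consonant).

5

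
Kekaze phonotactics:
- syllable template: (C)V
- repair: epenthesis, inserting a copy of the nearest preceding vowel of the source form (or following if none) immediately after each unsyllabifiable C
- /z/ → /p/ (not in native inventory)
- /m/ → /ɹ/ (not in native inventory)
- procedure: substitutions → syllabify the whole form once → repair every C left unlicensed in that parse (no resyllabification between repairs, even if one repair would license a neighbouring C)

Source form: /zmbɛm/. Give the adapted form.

pɛɹɛbɛɹɛ

Substitution: /z/ → /p/, /m/ → /ɹ/, giving /pɹbɛɹ/.
The consonants /p/, /ɹ/, /ɹ/ cannot be parsed into a legal (C)V syllable (no codas are permitted; onsets are limited to one consonant).
Each unlicensed consonant becomes the onset of a new syllable: /p/ → /pɛ/, /ɹ/ → /ɹɛ/, /ɹ/ → /ɹɛ/.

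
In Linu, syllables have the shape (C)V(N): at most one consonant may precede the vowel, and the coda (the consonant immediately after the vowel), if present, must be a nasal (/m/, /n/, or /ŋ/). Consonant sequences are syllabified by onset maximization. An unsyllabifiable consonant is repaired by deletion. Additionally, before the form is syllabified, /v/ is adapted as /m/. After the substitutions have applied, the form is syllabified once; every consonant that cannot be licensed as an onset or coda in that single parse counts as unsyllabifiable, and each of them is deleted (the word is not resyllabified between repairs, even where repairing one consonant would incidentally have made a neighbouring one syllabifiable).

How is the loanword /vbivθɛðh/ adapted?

bimθɛ

Substitution: /v/ → /m/, giving /mbimθɛðh/.
The consonants /m/, /ð/, /h/ cannot be parsed into a legal (C)V(N) syllable (only a nasal (/m/, /n/, or /ŋ/) is licensed in coda position; onsets are limited to one consonant).
Each unlicensed consonant is deleted: /m/, /ð/, /h/.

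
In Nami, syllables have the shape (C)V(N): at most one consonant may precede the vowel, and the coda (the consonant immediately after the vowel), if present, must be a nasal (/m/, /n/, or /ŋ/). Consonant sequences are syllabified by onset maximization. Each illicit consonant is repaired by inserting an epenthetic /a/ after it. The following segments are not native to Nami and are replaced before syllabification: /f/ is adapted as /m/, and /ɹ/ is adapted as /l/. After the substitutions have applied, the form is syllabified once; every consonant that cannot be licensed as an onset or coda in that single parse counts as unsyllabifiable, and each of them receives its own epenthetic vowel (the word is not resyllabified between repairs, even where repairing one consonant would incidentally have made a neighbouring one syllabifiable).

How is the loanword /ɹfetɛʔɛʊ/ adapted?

lametɛʔɛʊ

Substitution: /ɹ/ → /l/, /f/ → /m/, giving /lmetɛʔɛʊ/.
The consonants /l/ cannot be parsed into a legal (C)V(N) syllable (only a nasal (/m/, /n/, or /ŋ/) is licensed in coda position; onsets are limited to one consonant).
Epenthesis after each stranded consonant: /l/ → /la/.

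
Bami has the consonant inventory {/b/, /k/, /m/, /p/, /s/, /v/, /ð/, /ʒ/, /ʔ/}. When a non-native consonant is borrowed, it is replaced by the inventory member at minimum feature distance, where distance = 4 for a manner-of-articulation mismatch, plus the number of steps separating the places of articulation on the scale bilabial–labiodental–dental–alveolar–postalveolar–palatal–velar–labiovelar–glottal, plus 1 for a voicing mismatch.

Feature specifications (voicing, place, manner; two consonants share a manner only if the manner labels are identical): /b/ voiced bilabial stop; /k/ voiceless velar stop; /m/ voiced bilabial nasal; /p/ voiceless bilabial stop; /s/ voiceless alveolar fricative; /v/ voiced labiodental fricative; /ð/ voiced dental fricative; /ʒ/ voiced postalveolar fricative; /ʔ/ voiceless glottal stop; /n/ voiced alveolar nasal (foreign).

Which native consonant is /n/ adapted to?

m

/m/ is closest: same manner (nasal), place distance 3 (alveolar→bilabial), same voicing; total 3. Next closest is /s/ at distance 5.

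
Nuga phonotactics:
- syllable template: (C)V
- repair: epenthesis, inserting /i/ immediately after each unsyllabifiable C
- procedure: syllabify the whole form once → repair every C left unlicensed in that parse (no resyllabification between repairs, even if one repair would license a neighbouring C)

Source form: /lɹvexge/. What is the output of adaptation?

liɹivexige

The consonants /l/, /ɹ/, /x/ cannot be parsed into a legal (C)V syllable (no codas are permitted; onsets are limited to one consonant).
Inserting the epenthetic vowel yields /l/ → /li/, /ɹ/ → /ɹi/, /x/ → /xi/.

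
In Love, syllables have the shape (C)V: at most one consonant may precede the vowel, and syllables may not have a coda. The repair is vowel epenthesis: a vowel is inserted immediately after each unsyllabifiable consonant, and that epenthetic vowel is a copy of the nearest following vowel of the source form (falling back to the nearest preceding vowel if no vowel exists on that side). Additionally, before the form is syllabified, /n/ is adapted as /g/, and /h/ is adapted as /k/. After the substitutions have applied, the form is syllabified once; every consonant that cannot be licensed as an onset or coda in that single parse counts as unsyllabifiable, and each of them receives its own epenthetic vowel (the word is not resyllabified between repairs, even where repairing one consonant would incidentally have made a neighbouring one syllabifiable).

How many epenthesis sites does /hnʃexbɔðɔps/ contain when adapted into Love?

After substitution the input is /kgʃexbɔðɔps/.
The unsyllabifiable consonants are /k/, /g/, /x/, /p/, /s/; each receives one epenthetic vowel.

5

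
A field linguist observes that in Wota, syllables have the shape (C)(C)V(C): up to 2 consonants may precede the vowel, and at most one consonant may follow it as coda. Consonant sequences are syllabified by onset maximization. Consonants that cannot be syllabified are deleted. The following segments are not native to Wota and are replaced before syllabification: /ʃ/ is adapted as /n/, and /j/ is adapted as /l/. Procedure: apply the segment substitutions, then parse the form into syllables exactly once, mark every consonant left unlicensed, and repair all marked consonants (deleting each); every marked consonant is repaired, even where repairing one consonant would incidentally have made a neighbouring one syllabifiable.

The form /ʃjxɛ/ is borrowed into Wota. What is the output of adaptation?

Substitution: /ʃ/ → /n/, /j/ → /l/, giving /nlxɛ/.
Under (C)(C)V(C), the unsyllabifiable consonants are /n/ (at most one coda consonant is licensed; onsets may contain at most 2 consonants).
Each unlicensed consonant is deleted: /n/.

lxɛ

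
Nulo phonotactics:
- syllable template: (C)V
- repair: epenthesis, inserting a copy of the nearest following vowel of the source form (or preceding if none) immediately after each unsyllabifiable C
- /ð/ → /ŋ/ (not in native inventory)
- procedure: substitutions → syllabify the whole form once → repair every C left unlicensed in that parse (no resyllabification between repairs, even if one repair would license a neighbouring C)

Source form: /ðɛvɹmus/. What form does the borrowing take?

ŋɛvuɹumusu

Substitution: /ð/ → /ŋ/, giving /ŋɛvɹmus/.
Under (C)V, the unsyllabifiable consonants are /v/, /ɹ/, /s/ (no codas are permitted; onsets are limited to one consonant).
Each unlicensed consonant becomes the onset of a new syllable: /v/ → /vu/, /ɹ/ → /ɹu/, /s/ → /su/.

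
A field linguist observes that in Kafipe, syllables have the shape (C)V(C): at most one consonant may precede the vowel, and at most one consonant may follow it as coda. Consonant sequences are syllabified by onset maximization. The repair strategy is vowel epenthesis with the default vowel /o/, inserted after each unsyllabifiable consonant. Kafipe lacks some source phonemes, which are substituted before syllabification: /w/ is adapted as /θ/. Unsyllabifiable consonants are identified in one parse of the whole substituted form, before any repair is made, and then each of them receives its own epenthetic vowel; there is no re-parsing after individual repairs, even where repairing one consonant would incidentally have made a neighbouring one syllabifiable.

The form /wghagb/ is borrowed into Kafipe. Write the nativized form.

Substitution: /w/ → /θ/, giving /θghagb/.
The consonants /θ/, /g/, /b/ cannot be parsed into a legal (C)V(C) syllable (at most one coda consonant is licensed; onsets are limited to one consonant).
Each unlicensed consonant becomes the onset of a new syllable: /θ/ → /θo/, /g/ → /go/, /b/ → /bo/.

θogohagbo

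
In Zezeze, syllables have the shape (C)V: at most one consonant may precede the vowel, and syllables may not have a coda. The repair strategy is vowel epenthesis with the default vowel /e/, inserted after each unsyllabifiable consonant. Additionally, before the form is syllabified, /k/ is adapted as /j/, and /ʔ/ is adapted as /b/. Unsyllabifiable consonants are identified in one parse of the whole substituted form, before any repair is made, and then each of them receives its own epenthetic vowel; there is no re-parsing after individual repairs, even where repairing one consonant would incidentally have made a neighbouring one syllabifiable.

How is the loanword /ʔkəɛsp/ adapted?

Substitution: /ʔ/ → /b/, /k/ → /j/, giving /bjəɛsp/.
The consonants /b/, /s/, /p/ cannot be parsed into a legal (C)V syllable (no codas are permitted; onsets are limited to one consonant).
Inserting the epenthetic vowel yields /b/ → /be/, /s/ → /se/, /p/ → /pe/.

bejəɛsepe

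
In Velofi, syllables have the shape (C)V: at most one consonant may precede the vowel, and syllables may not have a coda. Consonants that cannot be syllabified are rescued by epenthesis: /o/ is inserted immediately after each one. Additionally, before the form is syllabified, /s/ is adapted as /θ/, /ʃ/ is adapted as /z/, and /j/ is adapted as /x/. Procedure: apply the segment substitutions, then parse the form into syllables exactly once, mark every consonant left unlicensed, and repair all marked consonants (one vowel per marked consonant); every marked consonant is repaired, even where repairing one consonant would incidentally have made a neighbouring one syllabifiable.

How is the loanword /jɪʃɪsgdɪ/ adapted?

xɪzɪθogodɪ

Substitution: /j/ → /x/, /ʃ/ → /z/, /s/ → /θ/, giving /xɪzɪθgdɪ/.
The consonants /θ/, /g/ cannot be parsed into a legal (C)V syllable (no codas are permitted; onsets are limited to one consonant).
Inserting the epenthetic vowel yields /θ/ → /θo/, /g/ → /go/.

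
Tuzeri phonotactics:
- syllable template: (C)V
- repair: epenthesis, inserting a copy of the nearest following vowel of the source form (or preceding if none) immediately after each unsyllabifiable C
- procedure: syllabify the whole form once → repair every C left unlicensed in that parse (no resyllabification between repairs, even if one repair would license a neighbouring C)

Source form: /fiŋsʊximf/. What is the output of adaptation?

fiŋʊsʊximifi

Syllabifying with onset maximization leaves /ŋ/, /m/, /f/ stranded (no codas are permitted; onsets are limited to one consonant).
Epenthesis after each stranded consonant: /ŋ/ → /ŋʊ/, /m/ → /mi/, /f/ → /fi/.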